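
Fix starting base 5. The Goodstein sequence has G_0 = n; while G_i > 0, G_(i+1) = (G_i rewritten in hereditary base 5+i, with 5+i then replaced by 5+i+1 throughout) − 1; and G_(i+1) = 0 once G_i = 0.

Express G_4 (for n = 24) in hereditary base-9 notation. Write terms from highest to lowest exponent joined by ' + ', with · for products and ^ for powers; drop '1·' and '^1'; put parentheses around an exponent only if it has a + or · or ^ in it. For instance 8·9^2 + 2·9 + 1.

4·9

24 —HB5→ 4·5 + 4 —bump→ 4·6 + 4 = 28 —(−1)→ 27
27 —HB6→ 4·6 + 3 —bump→ 4·7 + 3 = 31 —(−1)→ 30
30 —HB7→ 4·7 + 2 —bump→ 4·8 + 2 = 34 —(−1)→ 33
33 —HB8→ 4·8 + 1 —bump→ 4·9 + 1 = 37 —(−1)→ 36
36 —HB9→ 4·9 —bump→ 4·10 = 40 —(−1)→ 39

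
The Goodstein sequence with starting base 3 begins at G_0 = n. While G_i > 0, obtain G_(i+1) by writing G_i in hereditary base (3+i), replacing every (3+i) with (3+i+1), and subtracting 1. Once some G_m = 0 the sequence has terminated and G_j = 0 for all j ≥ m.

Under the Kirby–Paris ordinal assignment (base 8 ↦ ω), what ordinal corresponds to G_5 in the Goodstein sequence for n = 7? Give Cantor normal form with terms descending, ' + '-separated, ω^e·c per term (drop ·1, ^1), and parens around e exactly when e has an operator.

ω + 1

G_0 = 7. HB_3(7) = 2·3 + 1. Bump = 9. G_1 = 8.
G_1 = 8. HB_4(8) = 2·4. Bump = 10. G_2 = 9.
G_2 = 9. HB_5(9) = 5 + 4. Bump = 10. G_3 = 9.
G_3 = 9. HB_6(9) = 6 + 3. Bump = 10. G_4 = 9.
G_4 = 9. HB_7(9) = 7 + 2. Bump = 10. G_5 = 9.
G_5 = 9. HB_8(9) = 8 + 1. Bump = 10. G_6 = 9.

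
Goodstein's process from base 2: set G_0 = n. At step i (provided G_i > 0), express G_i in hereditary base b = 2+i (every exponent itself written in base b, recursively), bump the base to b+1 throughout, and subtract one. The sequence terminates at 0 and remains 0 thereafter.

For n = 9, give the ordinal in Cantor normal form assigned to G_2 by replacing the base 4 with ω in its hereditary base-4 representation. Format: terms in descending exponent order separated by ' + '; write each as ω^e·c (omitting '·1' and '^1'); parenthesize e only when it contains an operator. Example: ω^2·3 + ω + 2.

ω^ω·3 + ω^3·3 + ω^2·3 + ω·3 + 3

G_0 = 9. HB_2(9) = 2^(2 + 1) + 1. Bump = 82. G_1 = 81.
G_1 = 81. HB_3(81) = 3^(3 + 1). Bump = 1024. G_2 = 1023.
G_2 = 1023. HB_4(1023) = 3·4^4 + 3·4^3 + 3·4^2 + 3·4 + 3. Bump = 9843. G_3 = 9842.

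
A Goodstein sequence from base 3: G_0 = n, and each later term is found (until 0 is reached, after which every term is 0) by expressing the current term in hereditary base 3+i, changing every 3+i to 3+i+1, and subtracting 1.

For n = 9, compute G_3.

(0) 9|_3 = 3^2 ↦ 4^2|_4 = 16 ⇒ 15
(1) 15|_4 = 3·4 + 3 ↦ 3·5 + 3|_5 = 18 ⇒ 17
(2) 17|_5 = 3·5 + 2 ↦ 3·6 + 2|_6 = 20 ⇒ 19
(3) 19|_6 = 3·6 + 1 ↦ 3·7 + 1|_7 = 22 ⇒ 21

19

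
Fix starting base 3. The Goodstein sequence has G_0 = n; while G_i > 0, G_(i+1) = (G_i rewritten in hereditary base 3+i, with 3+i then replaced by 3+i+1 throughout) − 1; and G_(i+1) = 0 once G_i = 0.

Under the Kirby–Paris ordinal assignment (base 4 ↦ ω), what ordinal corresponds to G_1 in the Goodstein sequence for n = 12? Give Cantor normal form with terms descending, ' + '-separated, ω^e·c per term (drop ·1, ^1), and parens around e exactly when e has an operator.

ω^2 + 3

(0) 12|_3 = 3^2 + 3 ↦ 4^2 + 4|_4 = 20 ⇒ 19
(1) 19|_4 = 4^2 + 3 ↦ 5^2 + 3|_5 = 28 ⇒ 27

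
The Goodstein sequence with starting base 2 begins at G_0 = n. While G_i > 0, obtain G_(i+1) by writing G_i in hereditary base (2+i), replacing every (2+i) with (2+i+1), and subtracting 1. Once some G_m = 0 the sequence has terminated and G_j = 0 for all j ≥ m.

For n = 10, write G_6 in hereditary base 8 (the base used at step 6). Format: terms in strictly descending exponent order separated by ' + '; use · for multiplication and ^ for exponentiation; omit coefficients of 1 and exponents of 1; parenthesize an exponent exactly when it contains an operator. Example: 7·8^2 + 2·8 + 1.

G_0 = 10. HB_2(10) = 2^(2 + 1) + 2. Bump = 84. G_1 = 83.
G_1 = 83. HB_3(83) = 3^(3 + 1) + 2. Bump = 1026. G_2 = 1025.
G_2 = 1025. HB_4(1025) = 4^(4 + 1) + 1. Bump = 15626. G_3 = 15625.
G_3 = 15625. HB_5(15625) = 5^(5 + 1). Bump = 279936. G_4 = 279935.
G_4 = 279935. HB_6(279935) = 5·6^6 + 5·6^5 + 5·6^4 + 5·6^3 + 5·6^2 + 5·6 + 5. Bump = 4215755. G_5 = 4215754.
G_5 = 4215754. HB_7(4215754) = 5·7^7 + 5·7^5 + 5·7^4 + 5·7^3 + 5·7^2 + 5·7 + 4. Bump = 84073324. G_6 = 84073323.
G_6 = 84073323. HB_8(84073323) = 5·8^8 + 5·8^5 + 5·8^4 + 5·8^3 + 5·8^2 + 5·8 + 3. Bump = 1937434593. G_7 = 1937434592.

5·8^8 + 5·8^5 + 5·8^4 + 5·8^3 + 5·8^2 + 5·8 + 3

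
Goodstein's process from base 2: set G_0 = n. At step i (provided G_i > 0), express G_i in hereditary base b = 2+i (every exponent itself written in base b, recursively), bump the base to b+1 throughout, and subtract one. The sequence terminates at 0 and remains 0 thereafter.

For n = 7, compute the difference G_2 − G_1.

i=0: 7 = 2^2 + 2 + 1 (b=2); 2→3: 3^3 + 3 + 1 = 31; 31−1 = 30
i=1: 30 = 3^3 + 3 (b=3); 3→4: 4^4 + 4 = 260; 260−1 = 259

229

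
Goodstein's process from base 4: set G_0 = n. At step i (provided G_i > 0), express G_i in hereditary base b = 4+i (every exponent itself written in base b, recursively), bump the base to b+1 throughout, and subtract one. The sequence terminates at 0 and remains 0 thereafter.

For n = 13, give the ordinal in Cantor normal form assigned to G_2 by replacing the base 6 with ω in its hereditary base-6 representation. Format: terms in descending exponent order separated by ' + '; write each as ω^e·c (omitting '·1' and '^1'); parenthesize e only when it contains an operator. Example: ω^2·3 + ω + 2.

ω·2 + 5

G_0 = 13. HB_4(13) = 3·4 + 1. Bump = 16. G_1 = 15.
G_1 = 15. HB_5(15) = 3·5. Bump = 18. G_2 = 17.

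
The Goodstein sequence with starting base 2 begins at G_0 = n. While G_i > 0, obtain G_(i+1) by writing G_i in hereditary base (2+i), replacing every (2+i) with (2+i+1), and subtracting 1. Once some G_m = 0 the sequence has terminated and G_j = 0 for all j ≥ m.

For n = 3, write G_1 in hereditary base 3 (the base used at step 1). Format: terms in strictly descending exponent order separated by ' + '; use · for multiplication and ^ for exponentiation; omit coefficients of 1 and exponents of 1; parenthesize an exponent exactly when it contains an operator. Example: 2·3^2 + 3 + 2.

3

G_0 = 3. HB_2(3) = 2 + 1. Bump = 4. G_1 = 3.
G_1 = 3. HB_3(3) = 3. Bump = 4. G_2 = 3.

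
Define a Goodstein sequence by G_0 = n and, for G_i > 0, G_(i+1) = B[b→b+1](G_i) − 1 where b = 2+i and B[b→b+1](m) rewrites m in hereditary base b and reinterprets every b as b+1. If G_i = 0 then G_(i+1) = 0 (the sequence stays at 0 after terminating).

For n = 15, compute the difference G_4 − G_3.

[0] 15 ≡ 2^(2 + 1) + 2^2 + 2 + 1 (base 2). Lift 3: 112. −1: 111.
[1] 111 ≡ 3^(3 + 1) + 3^3 + 3 (base 3). Lift 4: 1284. −1: 1283.
[2] 1283 ≡ 4^(4 + 1) + 4^4 + 3 (base 4). Lift 5: 18753. −1: 18752.
[3] 18752 ≡ 5^(5 + 1) + 5^5 + 2 (base 5). Lift 6: 326594. −1: 326593.

307841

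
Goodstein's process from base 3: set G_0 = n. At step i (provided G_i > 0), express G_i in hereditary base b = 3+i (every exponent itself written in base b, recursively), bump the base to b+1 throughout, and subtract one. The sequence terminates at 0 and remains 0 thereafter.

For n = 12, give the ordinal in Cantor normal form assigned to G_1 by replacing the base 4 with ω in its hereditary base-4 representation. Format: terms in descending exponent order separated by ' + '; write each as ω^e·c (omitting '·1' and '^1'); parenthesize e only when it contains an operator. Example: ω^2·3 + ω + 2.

G_0=12  [base 3] 3^2 + 3  →[3↦4]→  4^2 + 4 = 20  −1 ⇒ G_1=19
G_1=19  [base 4] 4^2 + 3  →[4↦5]→  5^2 + 3 = 28  −1 ⇒ G_2=27

ω^2 + 3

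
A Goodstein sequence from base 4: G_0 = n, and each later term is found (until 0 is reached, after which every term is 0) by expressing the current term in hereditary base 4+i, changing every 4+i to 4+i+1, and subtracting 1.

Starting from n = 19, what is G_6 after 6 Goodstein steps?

75

G_0 = 19. HB_4(19) = 4^2 + 3. Bump = 28. G_1 = 27.
G_1 = 27. HB_5(27) = 5^2 + 2. Bump = 38. G_2 = 37.
G_2 = 37. HB_6(37) = 6^2 + 1. Bump = 50. G_3 = 49.
G_3 = 49. HB_7(49) = 7^2. Bump = 64. G_4 = 63.
G_4 = 63. HB_8(63) = 7·8 + 7. Bump = 70. G_5 = 69.
G_5 = 69. HB_9(69) = 7·9 + 6. Bump = 76. G_6 = 75.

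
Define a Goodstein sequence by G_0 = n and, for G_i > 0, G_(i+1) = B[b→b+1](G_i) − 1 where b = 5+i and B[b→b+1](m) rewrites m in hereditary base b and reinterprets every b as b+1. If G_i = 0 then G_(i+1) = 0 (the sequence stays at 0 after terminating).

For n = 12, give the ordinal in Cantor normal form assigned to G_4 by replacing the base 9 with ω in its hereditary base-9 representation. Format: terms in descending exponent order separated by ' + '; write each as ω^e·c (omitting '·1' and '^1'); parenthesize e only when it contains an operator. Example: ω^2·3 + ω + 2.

G_0 = 12. HB_5(12) = 2·5 + 2. Bump = 14. G_1 = 13.
G_1 = 13. HB_6(13) = 2·6 + 1. Bump = 15. G_2 = 14.
G_2 = 14. HB_7(14) = 2·7. Bump = 16. G_3 = 15.
G_3 = 15. HB_8(15) = 8 + 7. Bump = 16. G_4 = 15.
G_4 = 15. HB_9(15) = 9 + 6. Bump = 16. G_5 = 15.

ω + 6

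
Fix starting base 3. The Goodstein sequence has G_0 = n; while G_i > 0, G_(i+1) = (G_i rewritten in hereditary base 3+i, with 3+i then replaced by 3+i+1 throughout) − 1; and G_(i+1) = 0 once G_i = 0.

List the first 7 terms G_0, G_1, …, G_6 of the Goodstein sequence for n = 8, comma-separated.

8, 9, 10, 11, 11, 11, 11

i=0: 8 = 2·3 + 2 (b=3); 3→4: 2·4 + 2 = 10; 10−1 = 9
i=1: 9 = 2·4 + 1 (b=4); 4→5: 2·5 + 1 = 11; 11−1 = 10
i=2: 10 = 2·5 (b=5); 5→6: 2·6 = 12; 12−1 = 11
i=3: 11 = 6 + 5 (b=6); 6→7: 7 + 5 = 12; 12−1 = 11
i=4: 11 = 7 + 4 (b=7); 7→8: 8 + 4 = 12; 12−1 = 11
i=5: 11 = 8 + 3 (b=8); 8→9: 9 + 3 = 12; 12−1 = 11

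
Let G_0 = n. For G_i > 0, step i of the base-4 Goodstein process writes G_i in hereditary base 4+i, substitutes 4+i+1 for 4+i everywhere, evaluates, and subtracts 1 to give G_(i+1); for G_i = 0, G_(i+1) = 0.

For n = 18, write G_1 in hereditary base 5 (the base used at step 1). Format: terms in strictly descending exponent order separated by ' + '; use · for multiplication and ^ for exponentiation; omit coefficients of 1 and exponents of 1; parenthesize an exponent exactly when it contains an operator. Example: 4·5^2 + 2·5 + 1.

5^2 + 1

[0] 18 ≡ 4^2 + 2 (base 4). Lift 5: 27. −1: 26.
[1] 26 ≡ 5^2 + 1 (base 5). Lift 6: 37. −1: 36.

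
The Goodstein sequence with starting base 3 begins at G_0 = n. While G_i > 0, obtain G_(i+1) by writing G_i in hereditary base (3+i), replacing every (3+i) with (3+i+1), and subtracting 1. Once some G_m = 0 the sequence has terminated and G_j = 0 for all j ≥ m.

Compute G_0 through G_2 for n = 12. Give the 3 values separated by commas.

[0] 12 ≡ 3^2 + 3 (base 3). Lift 4: 20. −1: 19.
[1] 19 ≡ 4^2 + 3 (base 4). Lift 5: 28. −1: 27.

12, 19, 27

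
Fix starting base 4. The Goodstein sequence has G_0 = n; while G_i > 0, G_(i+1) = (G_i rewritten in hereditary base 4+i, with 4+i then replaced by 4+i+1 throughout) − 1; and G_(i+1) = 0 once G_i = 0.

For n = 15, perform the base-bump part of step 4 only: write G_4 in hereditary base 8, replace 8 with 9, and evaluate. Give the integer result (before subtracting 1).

(0) 15|_4 = 3·4 + 3 ↦ 3·5 + 3|_5 = 18 ⇒ 17
(1) 17|_5 = 3·5 + 2 ↦ 3·6 + 2|_6 = 20 ⇒ 19
(2) 19|_6 = 3·6 + 1 ↦ 3·7 + 1|_7 = 22 ⇒ 21
(3) 21|_7 = 3·7 ↦ 3·8|_8 = 24 ⇒ 23

25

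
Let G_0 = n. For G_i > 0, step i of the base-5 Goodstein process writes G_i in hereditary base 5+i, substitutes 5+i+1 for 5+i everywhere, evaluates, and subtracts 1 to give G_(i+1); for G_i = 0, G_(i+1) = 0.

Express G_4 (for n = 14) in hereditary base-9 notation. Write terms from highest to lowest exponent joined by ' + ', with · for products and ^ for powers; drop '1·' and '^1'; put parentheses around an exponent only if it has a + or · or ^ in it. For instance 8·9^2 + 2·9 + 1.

2·9

(0) 14|_5 = 2·5 + 4 ↦ 2·6 + 4|_6 = 16 ⇒ 15
(1) 15|_6 = 2·6 + 3 ↦ 2·7 + 3|_7 = 17 ⇒ 16
(2) 16|_7 = 2·7 + 2 ↦ 2·8 + 2|_8 = 18 ⇒ 17
(3) 17|_8 = 2·8 + 1 ↦ 2·9 + 1|_9 = 19 ⇒ 18
(4) 18|_9 = 2·9 ↦ 2·10|_10 = 20 ⇒ 19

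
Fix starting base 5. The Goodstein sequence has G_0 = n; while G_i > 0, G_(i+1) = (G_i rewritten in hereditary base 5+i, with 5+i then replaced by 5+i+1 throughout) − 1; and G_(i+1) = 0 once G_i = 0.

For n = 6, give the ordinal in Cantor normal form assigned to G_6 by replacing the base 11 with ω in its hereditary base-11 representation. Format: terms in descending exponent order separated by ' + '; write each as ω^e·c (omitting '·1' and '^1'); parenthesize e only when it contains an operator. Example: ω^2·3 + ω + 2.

base 5: 6 = 5 + 1; at 6: 6 + 1 = 7; next = 6
base 6: 6 = 6; at 7: 7 = 7; next = 6
base 7: 6 = 6; at 8: 6 = 6; next = 5
base 8: 5 = 5; at 9: 5 = 5; next = 4
base 9: 4 = 4; at 10: 4 = 4; next = 3
base 10: 3 = 3; at 11: 3 = 3; next = 2

2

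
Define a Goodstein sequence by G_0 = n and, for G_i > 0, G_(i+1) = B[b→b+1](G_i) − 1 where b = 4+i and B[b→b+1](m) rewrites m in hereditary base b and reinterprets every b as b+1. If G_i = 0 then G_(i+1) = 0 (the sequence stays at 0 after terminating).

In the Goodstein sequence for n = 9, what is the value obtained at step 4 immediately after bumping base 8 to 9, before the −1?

(0) 9|_4 = 2·4 + 1 ↦ 2·5 + 1|_5 = 11 ⇒ 10
(1) 10|_5 = 2·5 ↦ 2·6|_6 = 12 ⇒ 11
(2) 11|_6 = 6 + 5 ↦ 7 + 5|_7 = 12 ⇒ 11
(3) 11|_7 = 7 + 4 ↦ 8 + 4|_8 = 12 ⇒ 11
(4) 11|_8 = 8 + 3 ↦ 9 + 3|_9 = 12 ⇒ 11

12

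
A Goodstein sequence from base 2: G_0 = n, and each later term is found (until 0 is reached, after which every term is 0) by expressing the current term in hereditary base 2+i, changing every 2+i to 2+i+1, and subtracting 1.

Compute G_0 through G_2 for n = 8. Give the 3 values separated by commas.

8, 80, 553

step 0: 8 = 2^(2 + 1); sub 3 for 2: 3^(3 + 1); = 81; G_1 = 81−1 = 80
step 1: 80 = 2·3^3 + 2·3^2 + 2·3 + 2; sub 4 for 3: 2·4^4 + 2·4^2 + 2·4 + 2; = 554; G_2 = 554−1 = 553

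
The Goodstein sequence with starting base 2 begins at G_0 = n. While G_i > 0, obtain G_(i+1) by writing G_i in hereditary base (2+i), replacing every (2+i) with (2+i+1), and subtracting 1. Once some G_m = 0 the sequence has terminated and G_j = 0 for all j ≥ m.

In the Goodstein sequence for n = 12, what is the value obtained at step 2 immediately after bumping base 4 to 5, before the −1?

i=0: 12 = 2^(2 + 1) + 2^2 (b=2); 2→3: 3^(3 + 1) + 3^3 = 108; 108−1 = 107
i=1: 107 = 3^(3 + 1) + 2·3^2 + 2·3 + 2 (b=3); 3→4: 4^(4 + 1) + 2·4^2 + 2·4 + 2 = 1066; 1066−1 = 1065
i=2: 1065 = 4^(4 + 1) + 2·4^2 + 2·4 + 1 (b=4); 4→5: 5^(5 + 1) + 2·5^2 + 2·5 + 1 = 15686; 15686−1 = 15685

15686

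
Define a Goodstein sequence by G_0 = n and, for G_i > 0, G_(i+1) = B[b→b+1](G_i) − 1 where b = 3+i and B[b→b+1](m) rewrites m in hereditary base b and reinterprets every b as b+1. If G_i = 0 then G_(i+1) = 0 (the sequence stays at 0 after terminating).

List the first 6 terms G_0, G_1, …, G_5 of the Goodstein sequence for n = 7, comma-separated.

[0] 7 ≡ 2·3 + 1 (base 3). Lift 4: 9. −1: 8.
[1] 8 ≡ 2·4 (base 4). Lift 5: 10. −1: 9.
[2] 9 ≡ 5 + 4 (base 5). Lift 6: 10. −1: 9.
[3] 9 ≡ 6 + 3 (base 6). Lift 7: 10. −1: 9.
[4] 9 ≡ 7 + 2 (base 7). Lift 8: 10. −1: 9.

7, 8, 9, 9, 9, 9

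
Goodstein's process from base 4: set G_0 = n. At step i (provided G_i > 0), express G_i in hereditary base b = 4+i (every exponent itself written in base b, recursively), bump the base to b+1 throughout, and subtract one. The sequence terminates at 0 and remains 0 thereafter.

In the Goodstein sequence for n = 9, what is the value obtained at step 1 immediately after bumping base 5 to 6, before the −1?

12

[0] 9 ≡ 2·4 + 1 (base 4). Lift 5: 11. −1: 10.
[1] 10 ≡ 2·5 (base 5). Lift 6: 12. −1: 11.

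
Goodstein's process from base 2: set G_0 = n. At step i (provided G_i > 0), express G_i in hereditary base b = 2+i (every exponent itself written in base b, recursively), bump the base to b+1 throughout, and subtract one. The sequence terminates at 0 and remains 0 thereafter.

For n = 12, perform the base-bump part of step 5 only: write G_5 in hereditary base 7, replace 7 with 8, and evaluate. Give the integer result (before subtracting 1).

(0) 12|_2 = 2^(2 + 1) + 2^2 ↦ 3^(3 + 1) + 3^3|_3 = 108 ⇒ 107
(1) 107|_3 = 3^(3 + 1) + 2·3^2 + 2·3 + 2 ↦ 4^(4 + 1) + 2·4^2 + 2·4 + 2|_4 = 1066 ⇒ 1065
(2) 1065|_4 = 4^(4 + 1) + 2·4^2 + 2·4 + 1 ↦ 5^(5 + 1) + 2·5^2 + 2·5 + 1|_5 = 15686 ⇒ 15685
(3) 15685|_5 = 5^(5 + 1) + 2·5^2 + 2·5 ↦ 6^(6 + 1) + 2·6^2 + 2·6|_6 = 280020 ⇒ 280019
(4) 280019|_6 = 6^(6 + 1) + 2·6^2 + 6 + 5 ↦ 7^(7 + 1) + 2·7^2 + 7 + 5|_7 = 5764911 ⇒ 5764910
(5) 5764910|_7 = 7^(7 + 1) + 2·7^2 + 7 + 4 ↦ 8^(8 + 1) + 2·8^2 + 8 + 4|_8 = 134217868 ⇒ 134217867

134217868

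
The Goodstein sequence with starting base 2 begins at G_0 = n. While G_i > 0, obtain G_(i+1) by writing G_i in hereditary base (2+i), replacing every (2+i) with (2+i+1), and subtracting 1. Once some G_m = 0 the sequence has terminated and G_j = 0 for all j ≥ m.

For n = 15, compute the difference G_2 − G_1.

G_0=15  [base 2] 2^(2 + 1) + 2^2 + 2 + 1  →[2↦3]→  3^(3 + 1) + 3^3 + 3 + 1 = 112  −1 ⇒ G_1=111
G_1=111  [base 3] 3^(3 + 1) + 3^3 + 3  →[3↦4]→  4^(4 + 1) + 4^4 + 4 = 1284  −1 ⇒ G_2=1283

1172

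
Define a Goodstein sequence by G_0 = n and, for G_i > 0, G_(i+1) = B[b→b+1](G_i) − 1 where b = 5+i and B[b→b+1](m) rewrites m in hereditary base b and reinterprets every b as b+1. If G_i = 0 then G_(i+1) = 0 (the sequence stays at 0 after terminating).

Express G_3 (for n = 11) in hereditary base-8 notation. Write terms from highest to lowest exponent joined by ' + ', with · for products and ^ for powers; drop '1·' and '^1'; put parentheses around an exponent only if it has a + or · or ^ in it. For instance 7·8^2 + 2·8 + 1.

[0] 11 ≡ 2·5 + 1 (base 5). Lift 6: 13. −1: 12.
[1] 12 ≡ 2·6 (base 6). Lift 7: 14. −1: 13.
[2] 13 ≡ 7 + 6 (base 7). Lift 8: 14. −1: 13.
[3] 13 ≡ 8 + 5 (base 8). Lift 9: 14. −1: 13.

8 + 5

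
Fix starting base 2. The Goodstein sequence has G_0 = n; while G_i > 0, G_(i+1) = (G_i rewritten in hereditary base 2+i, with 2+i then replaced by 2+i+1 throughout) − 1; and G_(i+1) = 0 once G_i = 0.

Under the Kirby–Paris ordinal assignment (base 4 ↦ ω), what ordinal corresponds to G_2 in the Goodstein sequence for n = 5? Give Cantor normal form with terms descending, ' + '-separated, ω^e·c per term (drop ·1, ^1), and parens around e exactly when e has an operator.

ω^3·3 + ω^2·3 + ω·3 + 3

i=0: 5 = 2^2 + 1 (b=2); 2→3: 3^3 + 1 = 28; 28−1 = 27
i=1: 27 = 3^3 (b=3); 3→4: 4^4 = 256; 256−1 = 255
i=2: 255 = 3·4^3 + 3·4^2 + 3·4 + 3 (b=4); 4→5: 3·5^3 + 3·5^2 + 3·5 + 3 = 468; 468−1 = 467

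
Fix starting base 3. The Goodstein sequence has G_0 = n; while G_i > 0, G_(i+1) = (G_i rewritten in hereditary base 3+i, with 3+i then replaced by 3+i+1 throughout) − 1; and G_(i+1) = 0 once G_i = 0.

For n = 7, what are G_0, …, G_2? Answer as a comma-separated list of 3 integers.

(0) 7|_3 = 2·3 + 1 ↦ 2·4 + 1|_4 = 9 ⇒ 8
(1) 8|_4 = 2·4 ↦ 2·5|_5 = 10 ⇒ 9

7, 8, 9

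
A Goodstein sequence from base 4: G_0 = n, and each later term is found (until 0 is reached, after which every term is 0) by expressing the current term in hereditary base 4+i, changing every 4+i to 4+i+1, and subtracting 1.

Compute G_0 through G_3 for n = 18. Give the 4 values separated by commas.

G_0 = 18. HB_4(18) = 4^2 + 2. Bump = 27. G_1 = 26.
G_1 = 26. HB_5(26) = 5^2 + 1. Bump = 37. G_2 = 36.
G_2 = 36. HB_6(36) = 6^2. Bump = 49. G_3 = 48.

18, 26, 36, 48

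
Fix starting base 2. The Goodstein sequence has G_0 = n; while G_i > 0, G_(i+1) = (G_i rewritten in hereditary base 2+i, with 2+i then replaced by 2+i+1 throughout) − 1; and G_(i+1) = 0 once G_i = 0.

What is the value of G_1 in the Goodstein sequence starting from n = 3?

3

step 0: 3 = 2 + 1; sub 3 for 2: 3 + 1; = 4; G_1 = 4−1 = 3
step 1: 3 = 3; sub 4 for 3: 4; = 4; G_2 = 4−1 = 3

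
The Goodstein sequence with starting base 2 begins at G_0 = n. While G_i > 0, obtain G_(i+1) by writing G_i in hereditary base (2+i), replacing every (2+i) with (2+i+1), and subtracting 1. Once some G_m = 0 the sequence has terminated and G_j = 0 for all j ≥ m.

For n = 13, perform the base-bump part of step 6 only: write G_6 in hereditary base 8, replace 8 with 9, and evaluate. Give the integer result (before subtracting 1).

13 —HB2→ 2^(2 + 1) + 2^2 + 1 —bump→ 3^(3 + 1) + 3^3 + 1 = 109 —(−1)→ 108
108 —HB3→ 3^(3 + 1) + 3^3 —bump→ 4^(4 + 1) + 4^4 = 1280 —(−1)→ 1279
1279 —HB4→ 4^(4 + 1) + 3·4^3 + 3·4^2 + 3·4 + 3 —bump→ 5^(5 + 1) + 3·5^3 + 3·5^2 + 3·5 + 3 = 16093 —(−1)→ 16092
16092 —HB5→ 5^(5 + 1) + 3·5^3 + 3·5^2 + 3·5 + 2 —bump→ 6^(6 + 1) + 3·6^3 + 3·6^2 + 3·6 + 2 = 280712 —(−1)→ 280711
280711 —HB6→ 6^(6 + 1) + 3·6^3 + 3·6^2 + 3·6 + 1 —bump→ 7^(7 + 1) + 3·7^3 + 3·7^2 + 3·7 + 1 = 5765999 —(−1)→ 5765998
5765998 —HB7→ 7^(7 + 1) + 3·7^3 + 3·7^2 + 3·7 —bump→ 8^(8 + 1) + 3·8^3 + 3·8^2 + 3·8 = 134219480 —(−1)→ 134219479

3486786856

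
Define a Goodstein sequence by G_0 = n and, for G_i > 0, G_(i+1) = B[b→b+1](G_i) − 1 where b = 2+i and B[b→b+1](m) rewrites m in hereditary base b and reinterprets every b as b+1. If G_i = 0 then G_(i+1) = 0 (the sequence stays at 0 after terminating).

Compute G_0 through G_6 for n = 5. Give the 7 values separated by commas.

5, 27, 255, 467, 775, 1197, 1751

i=0: 5 = 2^2 + 1 (b=2); 2→3: 3^3 + 1 = 28; 28−1 = 27
i=1: 27 = 3^3 (b=3); 3→4: 4^4 = 256; 256−1 = 255
i=2: 255 = 3·4^3 + 3·4^2 + 3·4 + 3 (b=4); 4→5: 3·5^3 + 3·5^2 + 3·5 + 3 = 468; 468−1 = 467
i=3: 467 = 3·5^3 + 3·5^2 + 3·5 + 2 (b=5); 5→6: 3·6^3 + 3·6^2 + 3·6 + 2 = 776; 776−1 = 775
i=4: 775 = 3·6^3 + 3·6^2 + 3·6 + 1 (b=6); 6→7: 3·7^3 + 3·7^2 + 3·7 + 1 = 1198; 1198−1 = 1197
i=5: 1197 = 3·7^3 + 3·7^2 + 3·7 (b=7); 7→8: 3·8^3 + 3·8^2 + 3·8 = 1752; 1752−1 = 1751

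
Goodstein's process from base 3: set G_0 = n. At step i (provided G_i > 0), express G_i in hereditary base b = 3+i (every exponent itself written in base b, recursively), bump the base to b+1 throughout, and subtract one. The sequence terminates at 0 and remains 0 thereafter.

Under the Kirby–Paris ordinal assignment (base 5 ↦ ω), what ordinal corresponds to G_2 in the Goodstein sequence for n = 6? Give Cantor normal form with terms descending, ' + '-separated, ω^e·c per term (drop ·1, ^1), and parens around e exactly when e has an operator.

ω + 2

i=0: 6 = 2·3 (b=3); 3→4: 2·4 = 8; 8−1 = 7
i=1: 7 = 4 + 3 (b=4); 4→5: 5 + 3 = 8; 8−1 = 7
i=2: 7 = 5 + 2 (b=5); 5→6: 6 + 2 = 8; 8−1 = 7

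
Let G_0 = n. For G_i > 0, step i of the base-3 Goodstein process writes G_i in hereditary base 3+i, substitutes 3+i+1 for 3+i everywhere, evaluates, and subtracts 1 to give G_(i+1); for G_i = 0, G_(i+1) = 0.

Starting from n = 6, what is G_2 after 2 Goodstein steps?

G_0=6  [base 3] 2·3  →[3↦4]→  2·4 = 8  −1 ⇒ G_1=7
G_1=7  [base 4] 4 + 3  →[4↦5]→  5 + 3 = 8  −1 ⇒ G_2=7
G_2=7  [base 5] 5 + 2  →[5↦6]→  6 + 2 = 8  −1 ⇒ G_3=7

7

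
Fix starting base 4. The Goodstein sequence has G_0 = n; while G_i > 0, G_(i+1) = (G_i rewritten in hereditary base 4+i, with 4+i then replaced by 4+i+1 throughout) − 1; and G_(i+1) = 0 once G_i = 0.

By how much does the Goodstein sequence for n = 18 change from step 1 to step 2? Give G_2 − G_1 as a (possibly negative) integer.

18 —HB4→ 4^2 + 2 —bump→ 5^2 + 2 = 27 —(−1)→ 26
26 —HB5→ 5^2 + 1 —bump→ 6^2 + 1 = 37 —(−1)→ 36

10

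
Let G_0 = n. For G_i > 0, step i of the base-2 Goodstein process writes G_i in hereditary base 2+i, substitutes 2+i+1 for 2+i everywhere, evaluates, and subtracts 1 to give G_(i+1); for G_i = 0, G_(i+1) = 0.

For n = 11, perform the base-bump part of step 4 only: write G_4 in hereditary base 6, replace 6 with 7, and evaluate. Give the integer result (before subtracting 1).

5764802

step 0: 11 = 2^(2 + 1) + 2 + 1; sub 3 for 2: 3^(3 + 1) + 3 + 1; = 85; G_1 = 85−1 = 84
step 1: 84 = 3^(3 + 1) + 3; sub 4 for 3: 4^(4 + 1) + 4; = 1028; G_2 = 1028−1 = 1027
step 2: 1027 = 4^(4 + 1) + 3; sub 5 for 4: 5^(5 + 1) + 3; = 15628; G_3 = 15628−1 = 15627
step 3: 15627 = 5^(5 + 1) + 2; sub 6 for 5: 6^(6 + 1) + 2; = 279938; G_4 = 279938−1 = 279937
step 4: 279937 = 6^(6 + 1) + 1; sub 7 for 6: 7^(7 + 1) + 1; = 5764802; G_5 = 5764802−1 = 5764801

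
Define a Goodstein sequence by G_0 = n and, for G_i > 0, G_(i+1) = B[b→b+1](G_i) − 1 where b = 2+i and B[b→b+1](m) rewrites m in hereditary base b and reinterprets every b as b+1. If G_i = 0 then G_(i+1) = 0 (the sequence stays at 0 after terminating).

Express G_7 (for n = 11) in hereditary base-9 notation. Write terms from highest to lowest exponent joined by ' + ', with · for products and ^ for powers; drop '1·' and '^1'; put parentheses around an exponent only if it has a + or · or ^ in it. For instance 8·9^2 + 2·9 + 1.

step 0: 11 = 2^(2 + 1) + 2 + 1; sub 3 for 2: 3^(3 + 1) + 3 + 1; = 85; G_1 = 85−1 = 84
step 1: 84 = 3^(3 + 1) + 3; sub 4 for 3: 4^(4 + 1) + 4; = 1028; G_2 = 1028−1 = 1027
step 2: 1027 = 4^(4 + 1) + 3; sub 5 for 4: 5^(5 + 1) + 3; = 15628; G_3 = 15628−1 = 15627
step 3: 15627 = 5^(5 + 1) + 2; sub 6 for 5: 6^(6 + 1) + 2; = 279938; G_4 = 279938−1 = 279937
step 4: 279937 = 6^(6 + 1) + 1; sub 7 for 6: 7^(7 + 1) + 1; = 5764802; G_5 = 5764802−1 = 5764801
step 5: 5764801 = 7^(7 + 1); sub 8 for 7: 8^(8 + 1); = 134217728; G_6 = 134217728−1 = 134217727
step 6: 134217727 = 7·8^8 + 7·8^7 + 7·8^6 + 7·8^5 + 7·8^4 + 7·8^3 + 7·8^2 + 7·8 + 7; sub 9 for 8: 7·9^9 + 7·9^7 + 7·9^6 + 7·9^5 + 7·9^4 + 7·9^3 + 7·9^2 + 7·9 + 7; = 2749609303; G_7 = 2749609303−1 = 2749609302
step 7: 2749609302 = 7·9^9 + 7·9^7 + 7·9^6 + 7·9^5 + 7·9^4 + 7·9^3 + 7·9^2 + 7·9 + 6; sub 10 for 9: 7·10^10 + 7·10^7 + 7·10^6 + 7·10^5 + 7·10^4 + 7·10^3 + 7·10^2 + 7·10 + 6; = 70077777776; G_8 = 70077777776−1 = 70077777775

7·9^9 + 7·9^7 + 7·9^6 + 7·9^5 + 7·9^4 + 7·9^3 + 7·9^2 + 7·9 + 6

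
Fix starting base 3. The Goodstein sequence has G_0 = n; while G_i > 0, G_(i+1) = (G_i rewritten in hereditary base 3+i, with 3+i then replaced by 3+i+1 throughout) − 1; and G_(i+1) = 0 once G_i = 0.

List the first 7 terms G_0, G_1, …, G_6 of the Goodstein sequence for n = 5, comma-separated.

5, 5, 5, 5, 4, 3, 2

i=0: 5 = 3 + 2 (b=3); 3→4: 4 + 2 = 6; 6−1 = 5
i=1: 5 = 4 + 1 (b=4); 4→5: 5 + 1 = 6; 6−1 = 5
i=2: 5 = 5 (b=5); 5→6: 6 = 6; 6−1 = 5
i=3: 5 = 5 (b=6); 6→7: 5 = 5; 5−1 = 4
i=4: 4 = 4 (b=7); 7→8: 4 = 4; 4−1 = 3
i=5: 3 = 3 (b=8); 8→9: 3 = 3; 3−1 = 2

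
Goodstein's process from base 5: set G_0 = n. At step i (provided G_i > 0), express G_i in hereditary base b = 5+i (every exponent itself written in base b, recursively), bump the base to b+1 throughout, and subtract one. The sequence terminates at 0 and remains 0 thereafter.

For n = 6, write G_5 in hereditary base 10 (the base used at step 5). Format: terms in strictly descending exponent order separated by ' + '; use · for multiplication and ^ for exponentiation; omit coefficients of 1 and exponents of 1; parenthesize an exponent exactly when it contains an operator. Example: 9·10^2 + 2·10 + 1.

3

step 0: 6 = 5 + 1; sub 6 for 5: 6 + 1; = 7; G_1 = 7−1 = 6
step 1: 6 = 6; sub 7 for 6: 7; = 7; G_2 = 7−1 = 6
step 2: 6 = 6; sub 8 for 7: 6; = 6; G_3 = 6−1 = 5
step 3: 5 = 5; sub 9 for 8: 5; = 5; G_4 = 5−1 = 4
step 4: 4 = 4; sub 10 for 9: 4; = 4; G_5 = 4−1 = 3
step 5: 3 = 3; sub 11 for 10: 3; = 3; G_6 = 3−1 = 2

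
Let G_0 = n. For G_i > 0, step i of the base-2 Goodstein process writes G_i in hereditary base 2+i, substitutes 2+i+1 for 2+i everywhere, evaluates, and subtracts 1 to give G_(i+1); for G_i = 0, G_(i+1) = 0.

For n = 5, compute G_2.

i=0: 5 = 2^2 + 1 (b=2); 2→3: 3^3 + 1 = 28; 28−1 = 27
i=1: 27 = 3^3 (b=3); 3→4: 4^4 = 256; 256−1 = 255

255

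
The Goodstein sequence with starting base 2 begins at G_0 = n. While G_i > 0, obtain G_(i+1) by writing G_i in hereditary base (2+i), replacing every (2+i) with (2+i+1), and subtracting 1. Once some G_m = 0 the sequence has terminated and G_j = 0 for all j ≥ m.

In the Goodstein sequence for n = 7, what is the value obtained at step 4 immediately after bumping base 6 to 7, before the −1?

823544

i=0: 7 = 2^2 + 2 + 1 (b=2); 2→3: 3^3 + 3 + 1 = 31; 31−1 = 30
i=1: 30 = 3^3 + 3 (b=3); 3→4: 4^4 + 4 = 260; 260−1 = 259
i=2: 259 = 4^4 + 3 (b=4); 4→5: 5^5 + 3 = 3128; 3128−1 = 3127
i=3: 3127 = 5^5 + 2 (b=5); 5→6: 6^6 + 2 = 46658; 46658−1 = 46657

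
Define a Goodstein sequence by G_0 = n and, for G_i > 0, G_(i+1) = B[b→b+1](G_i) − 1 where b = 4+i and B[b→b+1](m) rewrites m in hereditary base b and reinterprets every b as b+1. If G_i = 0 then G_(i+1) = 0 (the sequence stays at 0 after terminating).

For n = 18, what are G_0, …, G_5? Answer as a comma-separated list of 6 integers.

18, 26, 36, 48, 53, 58

[0] 18 ≡ 4^2 + 2 (base 4). Lift 5: 27. −1: 26.
[1] 26 ≡ 5^2 + 1 (base 5). Lift 6: 37. −1: 36.
[2] 36 ≡ 6^2 (base 6). Lift 7: 49. −1: 48.
[3] 48 ≡ 6·7 + 6 (base 7). Lift 8: 54. −1: 53.
[4] 53 ≡ 6·8 + 5 (base 8). Lift 9: 59. −1: 58.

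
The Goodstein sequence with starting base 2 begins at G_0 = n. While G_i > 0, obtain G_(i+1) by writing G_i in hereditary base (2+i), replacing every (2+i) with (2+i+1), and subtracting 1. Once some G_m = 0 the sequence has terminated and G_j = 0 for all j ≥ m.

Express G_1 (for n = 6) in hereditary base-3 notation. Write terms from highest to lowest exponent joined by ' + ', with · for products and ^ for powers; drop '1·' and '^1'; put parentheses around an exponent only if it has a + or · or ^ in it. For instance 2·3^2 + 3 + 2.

3^3 + 2

(0) 6|_2 = 2^2 + 2 ↦ 3^3 + 3|_3 = 30 ⇒ 29
(1) 29|_3 = 3^3 + 2 ↦ 4^4 + 2|_4 = 258 ⇒ 257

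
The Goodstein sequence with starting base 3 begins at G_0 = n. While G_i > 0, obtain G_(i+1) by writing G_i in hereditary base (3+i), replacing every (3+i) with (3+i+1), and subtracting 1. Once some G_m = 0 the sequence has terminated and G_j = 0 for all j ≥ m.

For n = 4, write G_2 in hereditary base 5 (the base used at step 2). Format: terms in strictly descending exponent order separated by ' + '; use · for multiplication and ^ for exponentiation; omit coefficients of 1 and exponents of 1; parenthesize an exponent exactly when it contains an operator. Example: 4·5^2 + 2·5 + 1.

4 —HB3→ 3 + 1 —bump→ 4 + 1 = 5 —(−1)→ 4
4 —HB4→ 4 —bump→ 5 = 5 —(−1)→ 4
4 —HB5→ 4 —bump→ 4 = 4 —(−1)→ 3

4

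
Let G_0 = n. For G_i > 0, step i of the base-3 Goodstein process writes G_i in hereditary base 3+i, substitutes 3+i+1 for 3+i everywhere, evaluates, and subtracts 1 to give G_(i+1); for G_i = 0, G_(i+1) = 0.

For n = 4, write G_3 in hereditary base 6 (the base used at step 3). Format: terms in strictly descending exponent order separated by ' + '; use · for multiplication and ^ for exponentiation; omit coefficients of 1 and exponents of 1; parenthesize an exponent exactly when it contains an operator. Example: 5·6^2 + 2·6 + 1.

3

i=0: 4 = 3 + 1 (b=3); 3→4: 4 + 1 = 5; 5−1 = 4
i=1: 4 = 4 (b=4); 4→5: 5 = 5; 5−1 = 4
i=2: 4 = 4 (b=5); 5→6: 4 = 4; 4−1 = 3
i=3: 3 = 3 (b=6); 6→7: 3 = 3; 3−1 = 2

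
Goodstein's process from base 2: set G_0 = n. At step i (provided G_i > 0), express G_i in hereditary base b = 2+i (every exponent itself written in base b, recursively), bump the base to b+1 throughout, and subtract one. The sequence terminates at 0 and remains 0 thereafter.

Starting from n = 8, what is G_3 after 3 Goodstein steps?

6310

i=0: 8 = 2^(2 + 1) (b=2); 2→3: 3^(3 + 1) = 81; 81−1 = 80
i=1: 80 = 2·3^3 + 2·3^2 + 2·3 + 2 (b=3); 3→4: 2·4^4 + 2·4^2 + 2·4 + 2 = 554; 554−1 = 553
i=2: 553 = 2·4^4 + 2·4^2 + 2·4 + 1 (b=4); 4→5: 2·5^5 + 2·5^2 + 2·5 + 1 = 6311; 6311−1 = 6310
i=3: 6310 = 2·5^5 + 2·5^2 + 2·5 (b=5); 5→6: 2·6^6 + 2·6^2 + 2·6 = 93396; 93396−1 = 93395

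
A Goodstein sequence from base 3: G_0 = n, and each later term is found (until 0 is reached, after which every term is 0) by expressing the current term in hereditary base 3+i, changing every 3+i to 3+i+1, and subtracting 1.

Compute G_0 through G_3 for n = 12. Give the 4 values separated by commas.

12, 19, 27, 37

G_0=12  [base 3] 3^2 + 3  →[3↦4]→  4^2 + 4 = 20  −1 ⇒ G_1=19
G_1=19  [base 4] 4^2 + 3  →[4↦5]→  5^2 + 3 = 28  −1 ⇒ G_2=27
G_2=27  [base 5] 5^2 + 2  →[5↦6]→  6^2 + 2 = 38  −1 ⇒ G_3=37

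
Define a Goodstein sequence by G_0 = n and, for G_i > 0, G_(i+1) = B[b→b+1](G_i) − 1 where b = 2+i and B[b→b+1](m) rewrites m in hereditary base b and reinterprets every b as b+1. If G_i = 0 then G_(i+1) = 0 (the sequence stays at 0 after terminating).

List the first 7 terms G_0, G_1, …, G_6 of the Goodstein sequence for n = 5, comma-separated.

5, 27, 255, 467, 775, 1197, 1751

step 0: 5 = 2^2 + 1; sub 3 for 2: 3^3 + 1; = 28; G_1 = 28−1 = 27
step 1: 27 = 3^3; sub 4 for 3: 4^4; = 256; G_2 = 256−1 = 255
step 2: 255 = 3·4^3 + 3·4^2 + 3·4 + 3; sub 5 for 4: 3·5^3 + 3·5^2 + 3·5 + 3; = 468; G_3 = 468−1 = 467
step 3: 467 = 3·5^3 + 3·5^2 + 3·5 + 2; sub 6 for 5: 3·6^3 + 3·6^2 + 3·6 + 2; = 776; G_4 = 776−1 = 775
step 4: 775 = 3·6^3 + 3·6^2 + 3·6 + 1; sub 7 for 6: 3·7^3 + 3·7^2 + 3·7 + 1; = 1198; G_5 = 1198−1 = 1197
step 5: 1197 = 3·7^3 + 3·7^2 + 3·7; sub 8 for 7: 3·8^3 + 3·8^2 + 3·8; = 1752; G_6 = 1752−1 = 1751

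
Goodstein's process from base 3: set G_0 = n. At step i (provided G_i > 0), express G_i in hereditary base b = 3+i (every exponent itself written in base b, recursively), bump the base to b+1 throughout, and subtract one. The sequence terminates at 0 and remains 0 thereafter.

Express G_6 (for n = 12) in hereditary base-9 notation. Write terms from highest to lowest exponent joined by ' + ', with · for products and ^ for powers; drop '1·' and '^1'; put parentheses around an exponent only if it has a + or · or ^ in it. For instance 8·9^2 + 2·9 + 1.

[0] 12 ≡ 3^2 + 3 (base 3). Lift 4: 20. −1: 19.
[1] 19 ≡ 4^2 + 3 (base 4). Lift 5: 28. −1: 27.
[2] 27 ≡ 5^2 + 2 (base 5). Lift 6: 38. −1: 37.
[3] 37 ≡ 6^2 + 1 (base 6). Lift 7: 50. −1: 49.
[4] 49 ≡ 7^2 (base 7). Lift 8: 64. −1: 63.
[5] 63 ≡ 7·8 + 7 (base 8). Lift 9: 70. −1: 69.

7·9 + 6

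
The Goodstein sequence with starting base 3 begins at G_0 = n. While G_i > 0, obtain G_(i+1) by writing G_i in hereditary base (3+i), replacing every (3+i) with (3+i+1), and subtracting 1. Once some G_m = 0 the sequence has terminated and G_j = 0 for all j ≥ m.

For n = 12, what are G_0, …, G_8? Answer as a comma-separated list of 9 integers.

12, 19, 27, 37, 49, 63, 69, 75, 81

[0] 12 ≡ 3^2 + 3 (base 3). Lift 4: 20. −1: 19.
[1] 19 ≡ 4^2 + 3 (base 4). Lift 5: 28. −1: 27.
[2] 27 ≡ 5^2 + 2 (base 5). Lift 6: 38. −1: 37.
[3] 37 ≡ 6^2 + 1 (base 6). Lift 7: 50. −1: 49.
[4] 49 ≡ 7^2 (base 7). Lift 8: 64. −1: 63.
[5] 63 ≡ 7·8 + 7 (base 8). Lift 9: 70. −1: 69.
[6] 69 ≡ 7·9 + 6 (base 9). Lift 10: 76. −1: 75.
[7] 75 ≡ 7·10 + 5 (base 10). Lift 11: 82. −1: 81.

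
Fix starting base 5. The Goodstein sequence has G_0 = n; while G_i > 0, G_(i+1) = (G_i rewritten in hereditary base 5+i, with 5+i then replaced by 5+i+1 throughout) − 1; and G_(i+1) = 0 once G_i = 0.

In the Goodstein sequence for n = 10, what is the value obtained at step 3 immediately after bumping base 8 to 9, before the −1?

(0) 10|_5 = 2·5 ↦ 2·6|_6 = 12 ⇒ 11
(1) 11|_6 = 6 + 5 ↦ 7 + 5|_7 = 12 ⇒ 11
(2) 11|_7 = 7 + 4 ↦ 8 + 4|_8 = 12 ⇒ 11
(3) 11|_8 = 8 + 3 ↦ 9 + 3|_9 = 12 ⇒ 11

12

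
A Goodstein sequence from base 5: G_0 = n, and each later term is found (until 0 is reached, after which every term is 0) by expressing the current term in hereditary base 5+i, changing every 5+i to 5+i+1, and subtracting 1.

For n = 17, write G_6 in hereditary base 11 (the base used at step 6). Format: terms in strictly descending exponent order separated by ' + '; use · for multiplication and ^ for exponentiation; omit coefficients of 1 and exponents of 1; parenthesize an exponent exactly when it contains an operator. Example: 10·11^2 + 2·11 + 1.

G_0 = 17. HB_5(17) = 3·5 + 2. Bump = 20. G_1 = 19.
G_1 = 19. HB_6(19) = 3·6 + 1. Bump = 22. G_2 = 21.
G_2 = 21. HB_7(21) = 3·7. Bump = 24. G_3 = 23.
G_3 = 23. HB_8(23) = 2·8 + 7. Bump = 25. G_4 = 24.
G_4 = 24. HB_9(24) = 2·9 + 6. Bump = 26. G_5 = 25.
G_5 = 25. HB_10(25) = 2·10 + 5. Bump = 27. G_6 = 26.
G_6 = 26. HB_11(26) = 2·11 + 4. Bump = 28. G_7 = 27.

2·11 + 4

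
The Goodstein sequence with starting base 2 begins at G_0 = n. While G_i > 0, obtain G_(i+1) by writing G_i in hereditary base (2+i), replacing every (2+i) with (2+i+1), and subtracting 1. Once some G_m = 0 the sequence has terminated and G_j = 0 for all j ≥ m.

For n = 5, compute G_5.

1197

(0) 5|_2 = 2^2 + 1 ↦ 3^3 + 1|_3 = 28 ⇒ 27
(1) 27|_3 = 3^3 ↦ 4^4|_4 = 256 ⇒ 255
(2) 255|_4 = 3·4^3 + 3·4^2 + 3·4 + 3 ↦ 3·5^3 + 3·5^2 + 3·5 + 3|_5 = 468 ⇒ 467
(3) 467|_5 = 3·5^3 + 3·5^2 + 3·5 + 2 ↦ 3·6^3 + 3·6^2 + 3·6 + 2|_6 = 776 ⇒ 775
(4) 775|_6 = 3·6^3 + 3·6^2 + 3·6 + 1 ↦ 3·7^3 + 3·7^2 + 3·7 + 1|_7 = 1198 ⇒ 1197
(5) 1197|_7 = 3·7^3 + 3·7^2 + 3·7 ↦ 3·8^3 + 3·8^2 + 3·8|_8 = 1752 ⇒ 1751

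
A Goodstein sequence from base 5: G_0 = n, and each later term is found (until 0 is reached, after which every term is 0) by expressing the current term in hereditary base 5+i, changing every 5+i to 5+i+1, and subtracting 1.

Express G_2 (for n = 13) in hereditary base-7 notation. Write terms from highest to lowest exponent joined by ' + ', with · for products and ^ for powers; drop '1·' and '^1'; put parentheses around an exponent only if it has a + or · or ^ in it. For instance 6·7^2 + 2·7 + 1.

2·7 + 1

(0) 13|_5 = 2·5 + 3 ↦ 2·6 + 3|_6 = 15 ⇒ 14
(1) 14|_6 = 2·6 + 2 ↦ 2·7 + 2|_7 = 16 ⇒ 15
(2) 15|_7 = 2·7 + 1 ↦ 2·8 + 1|_8 = 17 ⇒ 16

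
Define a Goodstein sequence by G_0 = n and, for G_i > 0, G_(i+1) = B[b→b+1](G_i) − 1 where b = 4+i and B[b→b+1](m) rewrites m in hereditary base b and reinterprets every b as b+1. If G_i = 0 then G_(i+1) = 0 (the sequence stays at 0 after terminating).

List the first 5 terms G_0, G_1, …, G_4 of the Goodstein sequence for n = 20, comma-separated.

20, 29, 39, 51, 65

G_0=20  [base 4] 4^2 + 4  →[4↦5]→  5^2 + 5 = 30  −1 ⇒ G_1=29
G_1=29  [base 5] 5^2 + 4  →[5↦6]→  6^2 + 4 = 40  −1 ⇒ G_2=39
G_2=39  [base 6] 6^2 + 3  →[6↦7]→  7^2 + 3 = 52  −1 ⇒ G_3=51
G_3=51  [base 7] 7^2 + 2  →[7↦8]→  8^2 + 2 = 66  −1 ⇒ G_4=65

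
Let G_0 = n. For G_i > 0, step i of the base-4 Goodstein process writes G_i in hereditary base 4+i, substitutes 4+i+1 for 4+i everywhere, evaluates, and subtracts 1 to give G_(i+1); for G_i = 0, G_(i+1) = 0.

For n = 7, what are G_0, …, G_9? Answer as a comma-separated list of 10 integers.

7 —HB4→ 4 + 3 —bump→ 5 + 3 = 8 —(−1)→ 7
7 —HB5→ 5 + 2 —bump→ 6 + 2 = 8 —(−1)→ 7
7 —HB6→ 6 + 1 —bump→ 7 + 1 = 8 —(−1)→ 7
7 —HB7→ 7 —bump→ 8 = 8 —(−1)→ 7
7 —HB8→ 7 —bump→ 7 = 7 —(−1)→ 6
6 —HB9→ 6 —bump→ 6 = 6 —(−1)→ 5
5 —HB10→ 5 —bump→ 5 = 5 —(−1)→ 4
4 —HB11→ 4 —bump→ 4 = 4 —(−1)→ 3
3 —HB12→ 3 —bump→ 3 = 3 —(−1)→ 2

7, 7, 7, 7, 7, 6, 5, 4, 3, 2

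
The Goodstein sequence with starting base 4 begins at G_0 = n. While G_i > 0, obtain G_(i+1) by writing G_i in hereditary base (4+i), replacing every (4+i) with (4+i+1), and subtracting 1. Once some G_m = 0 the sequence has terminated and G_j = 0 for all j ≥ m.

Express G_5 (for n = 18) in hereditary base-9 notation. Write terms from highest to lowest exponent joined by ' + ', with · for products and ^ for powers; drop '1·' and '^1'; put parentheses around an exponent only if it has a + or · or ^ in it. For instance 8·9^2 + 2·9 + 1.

6·9 + 4

[0] 18 ≡ 4^2 + 2 (base 4). Lift 5: 27. −1: 26.
[1] 26 ≡ 5^2 + 1 (base 5). Lift 6: 37. −1: 36.
[2] 36 ≡ 6^2 (base 6). Lift 7: 49. −1: 48.
[3] 48 ≡ 6·7 + 6 (base 7). Lift 8: 54. −1: 53.
[4] 53 ≡ 6·8 + 5 (base 8). Lift 9: 59. −1: 58.
[5] 58 ≡ 6·9 + 4 (base 9). Lift 10: 64. −1: 63.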